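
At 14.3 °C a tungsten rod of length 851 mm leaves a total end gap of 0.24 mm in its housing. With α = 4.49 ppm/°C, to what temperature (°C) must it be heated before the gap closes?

77.1 °C

α·L₀·ΔT = 0.24 mm ⇒ ΔT = 0.24 / (4.49×10⁻⁶ × 851.0) = 62.81 K.
T = 14.3 + 62.81 = 77.11 °C.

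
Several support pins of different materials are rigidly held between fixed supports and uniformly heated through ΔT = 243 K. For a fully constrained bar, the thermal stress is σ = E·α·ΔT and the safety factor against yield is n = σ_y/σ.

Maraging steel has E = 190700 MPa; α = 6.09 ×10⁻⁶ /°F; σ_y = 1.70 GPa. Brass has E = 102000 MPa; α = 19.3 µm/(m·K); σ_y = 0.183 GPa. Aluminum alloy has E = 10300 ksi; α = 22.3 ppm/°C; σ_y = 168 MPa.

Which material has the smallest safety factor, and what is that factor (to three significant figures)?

brass, n = 0.383

In consistent units (E in GPa, α in ×10⁻⁶/K, σ_y in MPa):
  maraging steel: E = 190.7, α = 11.0, σ_y = 1700 → σ = 508 MPa, n = 3.35
  brass: E = 102.0, α = 19.3, σ_y = 183.0 → σ = 478 MPa, n = 0.383
  aluminum alloy: E = 71.02, α = 22.3, σ_y = 168.0 → σ = 385 MPa, n = 0.437
Smallest n: brass with n = 0.383.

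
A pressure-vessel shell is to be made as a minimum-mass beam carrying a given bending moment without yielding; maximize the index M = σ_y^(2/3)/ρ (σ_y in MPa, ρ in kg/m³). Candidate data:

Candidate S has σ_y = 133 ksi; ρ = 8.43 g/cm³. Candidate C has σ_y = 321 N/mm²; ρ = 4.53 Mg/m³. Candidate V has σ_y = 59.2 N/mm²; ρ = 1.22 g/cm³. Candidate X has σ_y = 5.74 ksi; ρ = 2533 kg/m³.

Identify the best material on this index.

In SI units:
  candidate S: σ_y = 917.0 MPa, ρ = 8430 kg/m³
  candidate C: σ_y = 321.0 MPa, ρ = 4530 kg/m³
  candidate V: σ_y = 59.20 MPa, ρ = 1220 kg/m³
  candidate X: σ_y = 39.58 MPa, ρ = 2533 kg/m³
  candidate V: M = 12.5×10⁻³
  candidate S: M = 11.2×10⁻³
  candidate C: M = 10.3×10⁻³
  candidate X: M = 4.58×10⁻³
Candidate V ranks first.

candidate V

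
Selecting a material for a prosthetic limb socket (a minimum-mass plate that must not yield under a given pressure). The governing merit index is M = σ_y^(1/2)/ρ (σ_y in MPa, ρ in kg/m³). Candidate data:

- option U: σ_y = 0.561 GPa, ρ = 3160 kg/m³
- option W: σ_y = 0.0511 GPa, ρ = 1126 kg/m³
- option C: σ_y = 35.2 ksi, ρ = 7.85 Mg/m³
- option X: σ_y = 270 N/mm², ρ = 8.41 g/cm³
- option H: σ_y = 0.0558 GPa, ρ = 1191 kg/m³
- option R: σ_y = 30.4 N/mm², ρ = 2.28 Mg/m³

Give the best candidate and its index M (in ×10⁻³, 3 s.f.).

option U, M = 7.50×10⁻³

In SI units:
  option U: σ_y = 561.0 MPa, ρ = 3160 kg/m³
  option W: σ_y = 51.10 MPa, ρ = 1126 kg/m³
  option C: σ_y = 242.7 MPa, ρ = 7850 kg/m³
  option X: σ_y = 270.0 MPa, ρ = 8410 kg/m³
  option H: σ_y = 55.80 MPa, ρ = 1191 kg/m³
  option R: σ_y = 30.40 MPa, ρ = 2280 kg/m³
  option U: M = 7.50×10⁻³
  option W: M = 6.35×10⁻³
  option H: M = 6.27×10⁻³
  option R: M = 2.42×10⁻³
  option C: M = 1.98×10⁻³
  option X: M = 1.95×10⁻³
Option U has the largest M.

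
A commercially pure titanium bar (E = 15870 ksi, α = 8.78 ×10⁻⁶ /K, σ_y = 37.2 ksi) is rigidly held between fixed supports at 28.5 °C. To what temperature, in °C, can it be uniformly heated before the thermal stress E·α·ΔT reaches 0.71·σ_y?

E = 15870 ksi = 109.4 GPa.
σ_y = 37.2 ksi = 256.5 MPa.
E·α·ΔT = 182.1 MPa ⇒ ΔT = 182.1 / (109.4×10³ × 8.78×10⁻⁶) = 189.6 K.
T = 28.5 + 189.6 = 218.1 °C.

218 °C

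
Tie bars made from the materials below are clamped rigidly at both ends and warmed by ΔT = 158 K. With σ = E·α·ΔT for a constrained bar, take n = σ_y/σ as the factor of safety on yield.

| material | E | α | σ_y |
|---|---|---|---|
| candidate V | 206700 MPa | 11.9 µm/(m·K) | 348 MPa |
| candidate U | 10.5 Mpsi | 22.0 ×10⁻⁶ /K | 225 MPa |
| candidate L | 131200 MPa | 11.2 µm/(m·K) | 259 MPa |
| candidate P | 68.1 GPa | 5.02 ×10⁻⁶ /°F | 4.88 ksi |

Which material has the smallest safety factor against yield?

candidate P

Per material, after unit conversion:
  candidate V: E = 206.7, α = 11.9, σ_y = 348.0 → σ = 389 MPa, n = 0.895
  candidate U: E = 72.39, α = 22.0, σ_y = 225.0 → σ = 252 MPa, n = 0.894
  candidate L: E = 131.2, α = 11.2, σ_y = 259.0 → σ = 232 MPa, n = 1.12
  candidate P: E = 68.10, α = 9.04, σ_y = 33.65 → σ = 97.2 MPa, n = 0.346
Candidate P has the lowest safety factor, n = 0.346.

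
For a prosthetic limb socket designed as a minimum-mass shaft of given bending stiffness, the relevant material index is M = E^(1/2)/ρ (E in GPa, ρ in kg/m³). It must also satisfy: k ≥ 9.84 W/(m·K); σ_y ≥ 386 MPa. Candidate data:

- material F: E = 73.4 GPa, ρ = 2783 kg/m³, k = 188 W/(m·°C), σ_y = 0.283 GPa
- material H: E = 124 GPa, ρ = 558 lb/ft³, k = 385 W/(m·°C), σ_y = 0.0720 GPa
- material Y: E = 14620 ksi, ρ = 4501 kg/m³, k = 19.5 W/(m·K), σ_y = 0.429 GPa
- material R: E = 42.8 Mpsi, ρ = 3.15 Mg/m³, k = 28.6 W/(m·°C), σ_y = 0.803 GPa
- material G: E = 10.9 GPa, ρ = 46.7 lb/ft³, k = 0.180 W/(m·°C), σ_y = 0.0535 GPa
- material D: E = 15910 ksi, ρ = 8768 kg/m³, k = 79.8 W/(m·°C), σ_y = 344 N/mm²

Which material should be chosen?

material R

Screen on constraints: k ≥ 9.84 W/(m·K); σ_y ≥ 386 MPa. Survivors: material Y, material R.
Convert each candidate to consistent units, then evaluate M:
  material Y: E = 100.8 GPa, ρ = 4501 kg/m³
  material R: E = 295.1 GPa, ρ = 3150 kg/m³
  material R: M = 5.45×10⁻³
  material Y: M = 2.23×10⁻³
The maximum is for material R.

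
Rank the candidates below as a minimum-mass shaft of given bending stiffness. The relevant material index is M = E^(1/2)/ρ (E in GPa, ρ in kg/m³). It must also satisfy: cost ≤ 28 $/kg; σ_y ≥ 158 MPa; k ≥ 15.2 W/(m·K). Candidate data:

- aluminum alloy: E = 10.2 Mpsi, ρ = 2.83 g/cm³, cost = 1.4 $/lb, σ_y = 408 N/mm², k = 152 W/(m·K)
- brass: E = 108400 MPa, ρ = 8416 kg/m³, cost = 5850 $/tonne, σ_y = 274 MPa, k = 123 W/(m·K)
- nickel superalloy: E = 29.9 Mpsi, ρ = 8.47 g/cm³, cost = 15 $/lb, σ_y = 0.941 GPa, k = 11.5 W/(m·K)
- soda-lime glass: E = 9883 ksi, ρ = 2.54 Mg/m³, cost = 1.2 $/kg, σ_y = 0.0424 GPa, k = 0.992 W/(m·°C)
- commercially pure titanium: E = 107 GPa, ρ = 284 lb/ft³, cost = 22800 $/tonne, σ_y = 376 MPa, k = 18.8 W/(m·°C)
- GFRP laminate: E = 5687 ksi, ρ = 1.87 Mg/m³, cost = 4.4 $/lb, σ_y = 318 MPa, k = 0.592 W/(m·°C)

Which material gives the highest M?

aluminum alloy

Screen on constraints: cost ≤ 28 $/kg; σ_y ≥ 158 MPa; k ≥ 15.2 W/(m·K). Survivors: aluminum alloy, brass, commercially pure titanium.
After converting to SI:
  aluminum alloy: E = 70.33 GPa, ρ = 2830 kg/m³
  brass: E = 108.4 GPa, ρ = 8416 kg/m³
  commercially pure titanium: E = 107.0 GPa, ρ = 4549 kg/m³
  aluminum alloy: M = 2.96×10⁻³
  commercially pure titanium: M = 2.27×10⁻³
  brass: M = 1.24×10⁻³
The maximum is for aluminum alloy.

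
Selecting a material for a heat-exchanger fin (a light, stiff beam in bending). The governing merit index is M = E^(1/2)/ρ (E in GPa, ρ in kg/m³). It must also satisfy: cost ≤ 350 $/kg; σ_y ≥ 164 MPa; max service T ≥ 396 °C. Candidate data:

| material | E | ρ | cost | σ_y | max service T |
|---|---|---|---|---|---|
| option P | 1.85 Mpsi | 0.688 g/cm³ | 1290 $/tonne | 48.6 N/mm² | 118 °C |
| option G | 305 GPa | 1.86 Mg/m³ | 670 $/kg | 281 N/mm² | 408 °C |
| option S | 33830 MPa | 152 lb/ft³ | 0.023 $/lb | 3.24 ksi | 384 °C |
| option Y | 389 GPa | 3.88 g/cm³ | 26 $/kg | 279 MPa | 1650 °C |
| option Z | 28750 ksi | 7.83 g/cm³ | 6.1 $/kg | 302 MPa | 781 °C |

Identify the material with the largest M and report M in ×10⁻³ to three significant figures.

Screen on constraints: cost ≤ 350 $/kg; σ_y ≥ 164 MPa; max service T ≥ 396 °C. Survivors: option Y, option Z.
Convert each candidate to consistent units, then evaluate M:
  option Y: E = 389.0 GPa, ρ = 3880 kg/m³
  option Z: E = 198.2 GPa, ρ = 7830 kg/m³
  option Y: M = 5.08×10⁻³
  option Z: M = 1.80×10⁻³
Option Y has the largest M.

option Y, M = 5.08×10⁻³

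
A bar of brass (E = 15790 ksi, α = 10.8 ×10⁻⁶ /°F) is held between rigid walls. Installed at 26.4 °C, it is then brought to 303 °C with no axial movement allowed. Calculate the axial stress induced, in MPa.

E = 15790 ksi = 108.9 GPa.
α = 10.8×10⁻⁶/°F × 9/5 = 19.4×10⁻⁶/K.
ΔT = 276.6 K. Constrained thermal stress σ = E·α·ΔT = 108.9×10³ MPa × 19.4×10⁻⁶ × 276.6 = 585 MPa (compressive).

585 MPa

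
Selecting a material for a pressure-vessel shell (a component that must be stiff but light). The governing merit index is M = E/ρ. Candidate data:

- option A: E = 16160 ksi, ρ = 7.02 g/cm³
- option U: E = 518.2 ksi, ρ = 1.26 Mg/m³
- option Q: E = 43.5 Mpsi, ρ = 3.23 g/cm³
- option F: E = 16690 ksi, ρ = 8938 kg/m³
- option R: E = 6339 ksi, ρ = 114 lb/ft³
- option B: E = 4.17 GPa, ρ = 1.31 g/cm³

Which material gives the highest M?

Putting every candidate on a common basis:
  option A: E = 111.4 GPa, ρ = 7020 kg/m³
  option U: E = 3.573 GPa, ρ = 1260 kg/m³
  option Q: E = 299.9 GPa, ρ = 3230 kg/m³
  option F: E = 115.1 GPa, ρ = 8938 kg/m³
  option R: E = 43.71 GPa, ρ = 1826 kg/m³
  option B: E = 4.170 GPa, ρ = 1310 kg/m³
  option Q: M = 92.9 MN·m/kg
  option R: M = 23.9 MN·m/kg
  option A: M = 15.9 MN·m/kg
  option F: M = 12.9 MN·m/kg
  option B: M = 3.18 MN·m/kg
  option U: M = 2.84 MN·m/kg
Option Q has the largest M.

option Q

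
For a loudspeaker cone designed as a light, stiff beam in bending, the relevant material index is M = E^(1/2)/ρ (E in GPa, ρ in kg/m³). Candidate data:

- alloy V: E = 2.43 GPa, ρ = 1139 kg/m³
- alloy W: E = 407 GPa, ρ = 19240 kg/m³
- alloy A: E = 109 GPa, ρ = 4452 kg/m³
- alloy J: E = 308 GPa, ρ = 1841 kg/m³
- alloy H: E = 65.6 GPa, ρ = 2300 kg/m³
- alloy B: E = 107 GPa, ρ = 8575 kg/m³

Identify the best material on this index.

alloy J

Evaluate M for each candidate:
  alloy J: M = 9.53×10⁻³
  alloy H: M = 3.52×10⁻³
  alloy A: M = 2.35×10⁻³
  alloy V: M = 1.37×10⁻³
  alloy B: M = 1.21×10⁻³
  alloy W: M = 1.05×10⁻³
Alloy J has the largest M.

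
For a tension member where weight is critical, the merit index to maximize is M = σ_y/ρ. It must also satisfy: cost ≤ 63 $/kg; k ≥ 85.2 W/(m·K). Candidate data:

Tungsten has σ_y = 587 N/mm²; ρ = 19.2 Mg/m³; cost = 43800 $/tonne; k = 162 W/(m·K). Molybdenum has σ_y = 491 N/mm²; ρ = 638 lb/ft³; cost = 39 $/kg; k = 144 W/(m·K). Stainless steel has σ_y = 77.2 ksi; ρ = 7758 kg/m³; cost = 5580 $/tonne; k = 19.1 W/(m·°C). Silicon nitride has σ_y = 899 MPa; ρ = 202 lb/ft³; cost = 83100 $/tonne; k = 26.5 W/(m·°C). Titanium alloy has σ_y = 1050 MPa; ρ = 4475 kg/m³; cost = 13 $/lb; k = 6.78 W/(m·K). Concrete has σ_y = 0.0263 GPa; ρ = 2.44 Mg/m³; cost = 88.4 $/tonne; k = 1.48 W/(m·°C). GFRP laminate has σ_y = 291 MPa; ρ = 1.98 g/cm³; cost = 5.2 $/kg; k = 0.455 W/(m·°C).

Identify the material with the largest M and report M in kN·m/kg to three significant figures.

molybdenum, M = 48.0 kN·m/kg

Screen on constraints: cost ≤ 63 $/kg; k ≥ 85.2 W/(m·K). Survivors: tungsten, molybdenum.
After converting to SI:
  tungsten: σ_y = 587.0 MPa, ρ = 19200 kg/m³
  molybdenum: σ_y = 491.0 MPa, ρ = 10220 kg/m³
  molybdenum: M = 48.0 kN·m/kg
  tungsten: M = 30.6 kN·m/kg
Highest index: molybdenum.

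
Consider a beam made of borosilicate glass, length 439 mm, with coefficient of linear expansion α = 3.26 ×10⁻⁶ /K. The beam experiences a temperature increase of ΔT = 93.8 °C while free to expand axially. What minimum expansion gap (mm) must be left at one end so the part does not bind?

0.134 mm

ΔL = α·L₀·ΔT = 3.26×10⁻⁶ × 439 mm × 93.80 K = 0.134 mm.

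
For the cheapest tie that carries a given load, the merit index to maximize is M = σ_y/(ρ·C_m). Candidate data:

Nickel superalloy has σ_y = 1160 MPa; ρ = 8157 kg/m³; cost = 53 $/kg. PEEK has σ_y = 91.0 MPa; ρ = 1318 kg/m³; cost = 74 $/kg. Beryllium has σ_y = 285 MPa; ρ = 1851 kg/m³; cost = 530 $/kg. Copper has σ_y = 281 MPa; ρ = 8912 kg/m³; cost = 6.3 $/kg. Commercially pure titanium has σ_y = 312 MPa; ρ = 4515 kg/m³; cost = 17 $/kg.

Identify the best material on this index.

Evaluate M for each candidate:
  copper: M = 5.00 kN·m per $
  commercially pure titanium: M = 4.06 kN·m per $
  nickel superalloy: M = 2.68 kN·m per $
  PEEK: M = 0.933 kN·m per $
  beryllium: M = 0.291 kN·m per $
Highest index: copper.

copper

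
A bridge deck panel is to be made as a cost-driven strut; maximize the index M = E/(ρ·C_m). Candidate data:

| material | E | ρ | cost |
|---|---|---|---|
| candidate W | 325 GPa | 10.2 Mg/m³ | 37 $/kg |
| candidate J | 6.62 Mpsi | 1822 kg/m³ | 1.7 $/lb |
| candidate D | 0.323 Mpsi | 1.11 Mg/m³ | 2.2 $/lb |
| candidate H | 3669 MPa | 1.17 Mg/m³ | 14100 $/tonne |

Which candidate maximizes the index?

Convert each candidate to consistent units, then evaluate M:
  candidate W: E = 325.0 GPa, ρ = 10200 kg/m³, cost = 37.00 $/kg
  candidate J: E = 45.64 GPa, ρ = 1822 kg/m³, cost = 3.748 $/kg
  candidate D: E = 2.227 GPa, ρ = 1110 kg/m³, cost = 4.850 $/kg
  candidate H: E = 3.669 GPa, ρ = 1170 kg/m³, cost = 14.10 $/kg
  candidate J: M = 6.68 MN·m per $
  candidate W: M = 0.861 MN·m per $
  candidate D: M = 0.414 MN·m per $
  candidate H: M = 0.222 MN·m per $
Highest index: candidate J.

candidate J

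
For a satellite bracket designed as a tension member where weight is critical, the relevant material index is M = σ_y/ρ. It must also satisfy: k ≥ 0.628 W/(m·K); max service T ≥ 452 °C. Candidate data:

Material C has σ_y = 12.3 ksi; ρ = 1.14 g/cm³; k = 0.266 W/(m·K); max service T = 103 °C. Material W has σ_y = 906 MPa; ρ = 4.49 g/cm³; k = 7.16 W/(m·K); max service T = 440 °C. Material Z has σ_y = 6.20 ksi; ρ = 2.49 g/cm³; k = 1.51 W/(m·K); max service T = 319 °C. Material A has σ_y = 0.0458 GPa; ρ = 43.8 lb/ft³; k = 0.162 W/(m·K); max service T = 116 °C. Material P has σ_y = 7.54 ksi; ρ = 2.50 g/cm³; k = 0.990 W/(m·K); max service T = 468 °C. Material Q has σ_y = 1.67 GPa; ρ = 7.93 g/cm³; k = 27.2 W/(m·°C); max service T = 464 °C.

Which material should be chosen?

material Q

Screen on constraints: k ≥ 0.628 W/(m·K); max service T ≥ 452 °C. Survivors: material P, material Q.
Convert each candidate to consistent units, then evaluate M:
  material P: σ_y = 51.99 MPa, ρ = 2500 kg/m³
  material Q: σ_y = 1670 MPa, ρ = 7930 kg/m³
  material Q: M = 211 kN·m/kg
  material P: M = 20.8 kN·m/kg
Highest index: material Q.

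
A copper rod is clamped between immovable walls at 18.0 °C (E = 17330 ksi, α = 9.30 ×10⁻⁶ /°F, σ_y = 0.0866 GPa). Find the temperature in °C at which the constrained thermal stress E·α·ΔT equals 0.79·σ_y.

52.2 °C

E = 17330 ksi = 119.5 GPa.
α = 9.30×10⁻⁶/°F × 9/5 = 16.7×10⁻⁶/K.
σ_y = 0.0866 GPa = 86.60 MPa.
E·α·ΔT = 68.41 MPa ⇒ ΔT = 68.41 / (119.5×10³ × 16.7×10⁻⁶) = 34.20 K.
T = 18.0 + 34.20 = 52.20 °C.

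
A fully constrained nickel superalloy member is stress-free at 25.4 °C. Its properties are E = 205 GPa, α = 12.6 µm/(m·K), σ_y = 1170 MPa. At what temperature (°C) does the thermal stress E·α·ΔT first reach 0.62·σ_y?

E·α·ΔT = 725.4 MPa ⇒ ΔT = 725.4 / (205.0×10³ × 12.6×10⁻⁶) = 280.8 K.
T = 25.4 + 280.8 = 306.2 °C.

306 °C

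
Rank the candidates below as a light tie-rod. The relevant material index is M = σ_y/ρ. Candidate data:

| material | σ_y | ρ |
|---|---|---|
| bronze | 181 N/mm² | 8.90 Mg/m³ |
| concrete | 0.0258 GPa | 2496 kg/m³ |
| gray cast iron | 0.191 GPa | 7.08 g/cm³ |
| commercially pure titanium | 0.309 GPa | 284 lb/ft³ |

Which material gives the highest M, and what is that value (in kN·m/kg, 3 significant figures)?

Putting every candidate on a common basis:
  bronze: σ_y = 181.0 MPa, ρ = 8900 kg/m³
  concrete: σ_y = 25.80 MPa, ρ = 2496 kg/m³
  gray cast iron: σ_y = 191.0 MPa, ρ = 7080 kg/m³
  commercially pure titanium: σ_y = 309.0 MPa, ρ = 4549 kg/m³
  commercially pure titanium: M = 67.9 kN·m/kg
  gray cast iron: M = 27.0 kN·m/kg
  bronze: M = 20.3 kN·m/kg
  concrete: M = 10.3 kN·m/kg
The maximum is for commercially pure titanium.

commercially pure titanium, M = 67.9 kN·m/kg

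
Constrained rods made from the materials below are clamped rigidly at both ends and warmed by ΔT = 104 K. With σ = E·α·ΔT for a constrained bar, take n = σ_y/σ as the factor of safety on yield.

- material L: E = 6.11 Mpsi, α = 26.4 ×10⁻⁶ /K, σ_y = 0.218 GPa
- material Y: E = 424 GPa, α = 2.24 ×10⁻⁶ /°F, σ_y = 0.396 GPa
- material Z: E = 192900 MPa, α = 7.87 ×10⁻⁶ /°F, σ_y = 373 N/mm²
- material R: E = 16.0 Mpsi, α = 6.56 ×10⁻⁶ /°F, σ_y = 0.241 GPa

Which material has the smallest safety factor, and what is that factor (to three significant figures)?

Converting E to GPa, α to ×10⁻⁶/K, σ_y to MPa, then σ and n for each:
  material L: E = 42.13, α = 26.4, σ_y = 218.0 → σ = 116 MPa, n = 1.88
  material Y: E = 424.0, α = 4.03, σ_y = 396.0 → σ = 178 MPa, n = 2.23
  material Z: E = 192.9, α = 14.2, σ_y = 373.0 → σ = 284 MPa, n = 1.31
  material R: E = 110.3, α = 11.8, σ_y = 241.0 → σ = 135 MPa, n = 1.78
The minimum is material Z at n = 1.31.

material Z, n = 1.31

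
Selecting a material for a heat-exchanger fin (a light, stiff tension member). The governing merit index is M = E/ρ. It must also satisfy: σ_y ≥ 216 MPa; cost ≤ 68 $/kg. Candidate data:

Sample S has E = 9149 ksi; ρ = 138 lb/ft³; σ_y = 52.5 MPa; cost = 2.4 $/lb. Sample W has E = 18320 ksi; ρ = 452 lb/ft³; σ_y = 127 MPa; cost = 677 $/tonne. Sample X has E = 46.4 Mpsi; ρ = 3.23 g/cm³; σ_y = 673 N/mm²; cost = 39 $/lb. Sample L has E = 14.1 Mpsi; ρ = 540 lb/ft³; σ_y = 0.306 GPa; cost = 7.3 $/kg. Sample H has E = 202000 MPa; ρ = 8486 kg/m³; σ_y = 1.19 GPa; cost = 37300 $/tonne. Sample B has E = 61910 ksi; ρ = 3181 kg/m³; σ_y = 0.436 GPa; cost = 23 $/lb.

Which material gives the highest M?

sample B

Screen on constraints: σ_y ≥ 216 MPa; cost ≤ 68 $/kg. Survivors: sample L, sample H, sample B.
In SI units:
  sample L: E = 97.22 GPa, ρ = 8650 kg/m³
  sample H: E = 202.0 GPa, ρ = 8486 kg/m³
  sample B: E = 426.9 GPa, ρ = 3181 kg/m³
  sample B: M = 134 MN·m/kg
  sample H: M = 23.8 MN·m/kg
  sample L: M = 11.2 MN·m/kg
Highest index: sample B.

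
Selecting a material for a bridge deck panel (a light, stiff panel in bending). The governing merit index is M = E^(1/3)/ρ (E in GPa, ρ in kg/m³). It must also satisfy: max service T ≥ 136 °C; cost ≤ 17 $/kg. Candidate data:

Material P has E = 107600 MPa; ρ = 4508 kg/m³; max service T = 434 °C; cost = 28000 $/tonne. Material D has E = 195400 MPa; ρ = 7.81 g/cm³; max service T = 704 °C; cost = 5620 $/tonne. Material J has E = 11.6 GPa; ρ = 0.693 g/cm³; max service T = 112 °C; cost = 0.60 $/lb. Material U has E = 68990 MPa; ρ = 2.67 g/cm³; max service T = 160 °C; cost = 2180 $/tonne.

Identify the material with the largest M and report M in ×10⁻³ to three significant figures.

Screen on constraints: max service T ≥ 136 °C; cost ≤ 17 $/kg. Survivors: material D, material U.
Convert each candidate to consistent units, then evaluate M:
  material D: E = 195.4 GPa, ρ = 7810 kg/m³
  material U: E = 68.99 GPa, ρ = 2670 kg/m³
  material U: M = 1.54×10⁻³
  material D: M = 0.743×10⁻³
Material U ranks first.

material U, M = 1.54×10⁻³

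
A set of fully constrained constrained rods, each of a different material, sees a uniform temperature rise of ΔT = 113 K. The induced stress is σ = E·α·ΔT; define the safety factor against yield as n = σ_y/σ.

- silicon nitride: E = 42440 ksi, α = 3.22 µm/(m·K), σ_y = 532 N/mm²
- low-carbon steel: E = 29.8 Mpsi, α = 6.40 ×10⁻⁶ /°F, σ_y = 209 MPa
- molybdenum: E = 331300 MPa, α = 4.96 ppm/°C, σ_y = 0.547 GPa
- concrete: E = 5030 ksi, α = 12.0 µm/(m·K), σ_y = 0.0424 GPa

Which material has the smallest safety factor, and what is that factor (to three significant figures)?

low-carbon steel, n = 0.781

In consistent units (E in GPa, α in ×10⁻⁶/K, σ_y in MPa):
  silicon nitride: E = 292.6, α = 3.22, σ_y = 532.0 → σ = 106 MPa, n = 5.00
  low-carbon steel: E = 205.5, α = 11.5, σ_y = 209.0 → σ = 267 MPa, n = 0.781
  molybdenum: E = 331.3, α = 4.96, σ_y = 547.0 → σ = 186 MPa, n = 2.95
  concrete: E = 34.68, α = 12.0, σ_y = 42.40 → σ = 47.0 MPa, n = 0.902
Smallest n: low-carbon steel with n = 0.781.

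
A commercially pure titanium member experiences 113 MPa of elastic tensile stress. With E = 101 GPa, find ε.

1.12×10⁻³

ε = σ/E = 113 / 101000 = 1.12×10⁻³.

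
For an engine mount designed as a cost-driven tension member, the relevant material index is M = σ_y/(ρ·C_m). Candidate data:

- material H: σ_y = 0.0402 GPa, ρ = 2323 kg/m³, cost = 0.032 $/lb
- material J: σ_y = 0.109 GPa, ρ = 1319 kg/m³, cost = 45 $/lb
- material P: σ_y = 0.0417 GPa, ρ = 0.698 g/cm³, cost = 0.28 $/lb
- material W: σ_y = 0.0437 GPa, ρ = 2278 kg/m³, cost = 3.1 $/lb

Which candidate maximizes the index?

material H

Putting every candidate on a common basis:
  material H: σ_y = 40.20 MPa, ρ = 2323 kg/m³, cost = 0.07055 $/kg
  material J: σ_y = 109.0 MPa, ρ = 1319 kg/m³, cost = 99.21 $/kg
  material P: σ_y = 41.70 MPa, ρ = 698.0 kg/m³, cost = 0.6173 $/kg
  material W: σ_y = 43.70 MPa, ρ = 2278 kg/m³, cost = 6.834 $/kg
  material H: M = 245 kN·m per $
  material P: M = 96.8 kN·m per $
  material W: M = 2.81 kN·m per $
  material J: M = 0.833 kN·m per $
Material H ranks first.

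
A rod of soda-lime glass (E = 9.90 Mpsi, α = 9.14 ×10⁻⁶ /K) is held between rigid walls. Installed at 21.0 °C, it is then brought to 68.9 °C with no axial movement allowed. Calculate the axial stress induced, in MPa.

E = 9.90 Mpsi = 68.26 GPa.
ΔT = 47.90 K. Constrained thermal stress σ = E·α·ΔT = 68.26×10³ MPa × 9.14×10⁻⁶ × 47.90 = 29.9 MPa (compressive).

29.9 MPa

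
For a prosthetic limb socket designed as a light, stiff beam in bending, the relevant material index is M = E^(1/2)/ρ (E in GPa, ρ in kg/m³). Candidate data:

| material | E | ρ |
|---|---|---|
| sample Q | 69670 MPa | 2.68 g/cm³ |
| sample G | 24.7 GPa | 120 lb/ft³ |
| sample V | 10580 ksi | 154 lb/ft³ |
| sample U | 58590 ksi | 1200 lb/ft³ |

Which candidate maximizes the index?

sample V

After converting to SI:
  sample Q: E = 69.67 GPa, ρ = 2680 kg/m³
  sample G: E = 24.70 GPa, ρ = 1922 kg/m³
  sample V: E = 72.95 GPa, ρ = 2467 kg/m³
  sample U: E = 404.0 GPa, ρ = 19220 kg/m³
  sample V: M = 3.46×10⁻³
  sample Q: M = 3.11×10⁻³
  sample G: M = 2.59×10⁻³
  sample U: M = 1.05×10⁻³
The maximum is for sample V.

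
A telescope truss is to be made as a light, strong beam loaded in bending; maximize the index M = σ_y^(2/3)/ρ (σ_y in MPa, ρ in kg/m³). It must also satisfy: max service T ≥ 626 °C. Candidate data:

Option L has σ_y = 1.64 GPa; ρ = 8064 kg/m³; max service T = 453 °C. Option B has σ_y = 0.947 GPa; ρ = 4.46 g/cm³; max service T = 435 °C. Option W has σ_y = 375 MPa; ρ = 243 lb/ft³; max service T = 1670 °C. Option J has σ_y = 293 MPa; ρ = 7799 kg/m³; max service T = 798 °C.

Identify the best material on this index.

option W

Screen on constraints: max service T ≥ 626 °C. Survivors: option W, option J.
Normalizing units and computing the index:
  option W: σ_y = 375.0 MPa, ρ = 3892 kg/m³
  option J: σ_y = 293.0 MPa, ρ = 7799 kg/m³
  option W: M = 13.4×10⁻³
  option J: M = 5.66×10⁻³
Option W ranks first.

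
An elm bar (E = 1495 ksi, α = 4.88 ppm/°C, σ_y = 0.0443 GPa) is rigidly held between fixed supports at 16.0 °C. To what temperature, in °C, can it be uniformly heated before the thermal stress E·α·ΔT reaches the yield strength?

E = 1495 ksi = 10.31 GPa.
σ_y = 0.0443 GPa = 44.30 MPa.
E·α·ΔT = 44.30 MPa ⇒ ΔT = 44.30 / (10.31×10³ × 4.88×10⁻⁶) = 880.7 K.
T = 16.0 + 880.7 = 896.7 °C.

897 °C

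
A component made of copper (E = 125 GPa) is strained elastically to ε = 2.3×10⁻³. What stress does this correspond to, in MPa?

σ = E·ε = 125000 MPa × 2.3×10⁻³ = 288 MPa.

288 MPa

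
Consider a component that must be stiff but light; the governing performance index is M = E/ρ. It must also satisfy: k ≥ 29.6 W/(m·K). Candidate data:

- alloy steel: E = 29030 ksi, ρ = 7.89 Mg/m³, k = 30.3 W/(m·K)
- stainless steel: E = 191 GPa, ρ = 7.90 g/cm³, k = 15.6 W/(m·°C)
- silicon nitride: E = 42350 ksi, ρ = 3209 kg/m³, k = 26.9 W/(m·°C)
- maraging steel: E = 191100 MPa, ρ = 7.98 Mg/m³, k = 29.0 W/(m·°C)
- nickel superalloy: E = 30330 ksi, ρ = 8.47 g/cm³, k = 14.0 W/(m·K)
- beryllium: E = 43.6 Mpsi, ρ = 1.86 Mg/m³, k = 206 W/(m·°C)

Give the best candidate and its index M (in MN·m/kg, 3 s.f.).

beryllium, M = 162 MN·m/kg

Screen on constraints: k ≥ 29.6 W/(m·K). Survivors: alloy steel, beryllium.
Normalizing units and computing the index:
  alloy steel: E = 200.2 GPa, ρ = 7890 kg/m³
  beryllium: E = 300.6 GPa, ρ = 1860 kg/m³
  beryllium: M = 162 MN·m/kg
  alloy steel: M = 25.4 MN·m/kg
The maximum is for beryllium.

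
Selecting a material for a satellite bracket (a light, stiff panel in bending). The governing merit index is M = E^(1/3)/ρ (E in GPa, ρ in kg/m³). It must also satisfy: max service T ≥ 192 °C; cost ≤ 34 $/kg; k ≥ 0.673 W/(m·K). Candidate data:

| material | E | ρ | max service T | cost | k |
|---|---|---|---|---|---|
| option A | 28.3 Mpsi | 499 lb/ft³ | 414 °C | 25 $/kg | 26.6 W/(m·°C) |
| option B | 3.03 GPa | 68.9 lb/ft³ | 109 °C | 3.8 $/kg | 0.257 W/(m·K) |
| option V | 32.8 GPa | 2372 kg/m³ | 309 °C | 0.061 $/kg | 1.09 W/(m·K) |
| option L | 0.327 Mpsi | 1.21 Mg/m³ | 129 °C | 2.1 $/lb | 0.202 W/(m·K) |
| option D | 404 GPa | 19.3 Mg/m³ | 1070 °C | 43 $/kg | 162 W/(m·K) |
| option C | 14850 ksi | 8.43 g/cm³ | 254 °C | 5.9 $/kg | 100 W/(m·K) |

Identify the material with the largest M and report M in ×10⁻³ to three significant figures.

Screen on constraints: max service T ≥ 192 °C; cost ≤ 34 $/kg; k ≥ 0.673 W/(m·K). Survivors: option A, option V, option C.
Normalizing units and computing the index:
  option A: E = 195.1 GPa, ρ = 7993 kg/m³
  option V: E = 32.80 GPa, ρ = 2372 kg/m³
  option C: E = 102.4 GPa, ρ = 8430 kg/m³
  option V: M = 1.35×10⁻³
  option A: M = 0.726×10⁻³
  option C: M = 0.555×10⁻³
The maximum is for option V.

option V, M = 1.35×10⁻³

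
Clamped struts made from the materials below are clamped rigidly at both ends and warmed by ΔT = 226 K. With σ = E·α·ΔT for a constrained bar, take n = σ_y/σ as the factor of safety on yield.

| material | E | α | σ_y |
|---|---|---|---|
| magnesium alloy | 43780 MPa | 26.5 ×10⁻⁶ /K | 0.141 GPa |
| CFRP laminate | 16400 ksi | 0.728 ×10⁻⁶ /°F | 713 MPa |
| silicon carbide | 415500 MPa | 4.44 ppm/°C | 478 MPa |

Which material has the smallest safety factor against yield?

magnesium alloy

Converting E to GPa, α to ×10⁻⁶/K, σ_y to MPa, then σ and n for each:
  magnesium alloy: E = 43.78, α = 26.5, σ_y = 141.0 → σ = 262 MPa, n = 0.538
  CFRP laminate: E = 113.1, α = 1.31, σ_y = 713.0 → σ = 33.5 MPa, n = 21.3
  silicon carbide: E = 415.5, α = 4.44, σ_y = 478.0 → σ = 417 MPa, n = 1.15
Smallest n: magnesium alloy with n = 0.538.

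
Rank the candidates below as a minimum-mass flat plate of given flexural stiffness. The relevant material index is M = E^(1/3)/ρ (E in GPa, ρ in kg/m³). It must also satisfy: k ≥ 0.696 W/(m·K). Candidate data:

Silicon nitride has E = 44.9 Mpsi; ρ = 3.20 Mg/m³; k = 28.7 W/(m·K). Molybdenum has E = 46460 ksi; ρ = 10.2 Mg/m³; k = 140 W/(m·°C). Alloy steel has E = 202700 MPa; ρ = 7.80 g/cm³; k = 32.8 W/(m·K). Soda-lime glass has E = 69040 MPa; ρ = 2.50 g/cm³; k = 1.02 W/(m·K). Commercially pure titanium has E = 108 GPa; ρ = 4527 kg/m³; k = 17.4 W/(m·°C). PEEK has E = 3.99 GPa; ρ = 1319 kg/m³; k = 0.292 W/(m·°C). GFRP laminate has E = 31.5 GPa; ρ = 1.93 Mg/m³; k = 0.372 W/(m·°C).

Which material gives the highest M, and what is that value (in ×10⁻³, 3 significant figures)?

silicon nitride, M = 2.11×10⁻³

Screen on constraints: k ≥ 0.696 W/(m·K). Survivors: silicon nitride, molybdenum, alloy steel, soda-lime glass, commercially pure titanium.
Putting every candidate on a common basis:
  silicon nitride: E = 309.6 GPa, ρ = 3200 kg/m³
  molybdenum: E = 320.3 GPa, ρ = 10200 kg/m³
  alloy steel: E = 202.7 GPa, ρ = 7800 kg/m³
  soda-lime glass: E = 69.04 GPa, ρ = 2500 kg/m³
  commercially pure titanium: E = 108.0 GPa, ρ = 4527 kg/m³
  silicon nitride: M = 2.11×10⁻³
  soda-lime glass: M = 1.64×10⁻³
  commercially pure titanium: M = 1.05×10⁻³
  alloy steel: M = 0.753×10⁻³
  molybdenum: M = 0.671×10⁻³
Highest index: silicon nitride.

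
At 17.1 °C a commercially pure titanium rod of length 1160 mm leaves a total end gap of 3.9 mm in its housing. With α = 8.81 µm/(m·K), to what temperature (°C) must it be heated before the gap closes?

399 °C

α·L₀·ΔT = 3.9 mm ⇒ ΔT = 3.9 / (8.81×10⁻⁶ × 1160.0) = 381.6 K.
T = 17.1 + 381.6 = 398.7 °C.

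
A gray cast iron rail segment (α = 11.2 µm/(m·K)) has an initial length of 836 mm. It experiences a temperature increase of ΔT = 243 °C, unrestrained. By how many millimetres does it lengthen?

2.28 mm

ΔL = α·L₀·ΔT = 11.2×10⁻⁶ × 836 mm × 243.0 K = 2.28 mm.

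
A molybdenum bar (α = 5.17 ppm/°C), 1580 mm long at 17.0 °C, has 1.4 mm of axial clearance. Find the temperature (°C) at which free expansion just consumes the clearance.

α·L₀·ΔT = 1.4 mm ⇒ ΔT = 1.4 / (5.17×10⁻⁶ × 1580.0) = 171.4 K.
T = 17.0 + 171.4 = 188.4 °C.

188 °C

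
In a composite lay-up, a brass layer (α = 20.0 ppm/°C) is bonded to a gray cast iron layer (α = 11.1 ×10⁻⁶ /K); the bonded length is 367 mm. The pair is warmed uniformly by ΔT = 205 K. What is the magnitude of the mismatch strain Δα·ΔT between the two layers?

1.82×10⁻³

Δα = |20.0 − 11.1|×10⁻⁶/K = 8.90×10⁻⁶/K.
Mismatch strain = Δα·ΔT = 8.90×10⁻⁶ × 205.0 = 1.82×10⁻³.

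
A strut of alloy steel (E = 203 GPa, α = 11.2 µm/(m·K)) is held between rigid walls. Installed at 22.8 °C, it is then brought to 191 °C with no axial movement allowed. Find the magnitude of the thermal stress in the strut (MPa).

382 MPa

ΔT = 168.2 K. Constrained thermal stress σ = E·α·ΔT = 203.0×10³ MPa × 11.2×10⁻⁶ × 168.2 = 382 MPa (compressive).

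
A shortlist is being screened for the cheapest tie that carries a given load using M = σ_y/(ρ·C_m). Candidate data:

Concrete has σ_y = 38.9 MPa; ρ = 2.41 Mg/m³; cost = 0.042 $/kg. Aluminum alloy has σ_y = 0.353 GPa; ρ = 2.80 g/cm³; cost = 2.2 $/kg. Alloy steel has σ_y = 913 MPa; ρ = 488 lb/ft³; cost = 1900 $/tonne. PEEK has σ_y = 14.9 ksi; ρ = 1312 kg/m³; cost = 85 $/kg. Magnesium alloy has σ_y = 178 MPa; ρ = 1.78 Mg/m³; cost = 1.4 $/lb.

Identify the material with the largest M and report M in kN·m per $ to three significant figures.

concrete, M = 384 kN·m per $

Convert each candidate to consistent units, then evaluate M:
  concrete: σ_y = 38.90 MPa, ρ = 2410 kg/m³, cost = 0.04200 $/kg
  aluminum alloy: σ_y = 353.0 MPa, ρ = 2800 kg/m³, cost = 2.200 $/kg
  alloy steel: σ_y = 913.0 MPa, ρ = 7817 kg/m³, cost = 1.900 $/kg
  PEEK: σ_y = 102.7 MPa, ρ = 1312 kg/m³, cost = 85.00 $/kg
  magnesium alloy: σ_y = 178.0 MPa, ρ = 1780 kg/m³, cost = 3.086 $/kg
  concrete: M = 384 kN·m per $
  alloy steel: M = 61.5 kN·m per $
  aluminum alloy: M = 57.3 kN·m per $
  magnesium alloy: M = 32.4 kN·m per $
  PEEK: M = 0.921 kN·m per $
Concrete has the largest M.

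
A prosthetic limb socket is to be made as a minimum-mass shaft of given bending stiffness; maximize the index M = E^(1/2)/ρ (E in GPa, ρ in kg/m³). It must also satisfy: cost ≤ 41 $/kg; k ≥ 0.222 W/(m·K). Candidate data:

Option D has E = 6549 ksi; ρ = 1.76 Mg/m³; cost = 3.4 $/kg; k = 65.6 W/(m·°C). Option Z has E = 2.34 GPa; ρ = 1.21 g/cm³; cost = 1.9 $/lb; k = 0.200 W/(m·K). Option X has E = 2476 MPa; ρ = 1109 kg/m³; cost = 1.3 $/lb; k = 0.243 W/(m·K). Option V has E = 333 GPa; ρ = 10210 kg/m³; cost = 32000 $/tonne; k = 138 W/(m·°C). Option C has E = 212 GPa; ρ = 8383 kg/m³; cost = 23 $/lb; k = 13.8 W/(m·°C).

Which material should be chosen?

option D

Screen on constraints: cost ≤ 41 $/kg; k ≥ 0.222 W/(m·K). Survivors: option D, option X, option V.
Convert each candidate to consistent units, then evaluate M:
  option D: E = 45.15 GPa, ρ = 1760 kg/m³
  option X: E = 2.476 GPa, ρ = 1109 kg/m³
  option V: E = 333.0 GPa, ρ = 10210 kg/m³
  option D: M = 3.82×10⁻³
  option V: M = 1.79×10⁻³
  option X: M = 1.42×10⁻³
Option D has the largest M.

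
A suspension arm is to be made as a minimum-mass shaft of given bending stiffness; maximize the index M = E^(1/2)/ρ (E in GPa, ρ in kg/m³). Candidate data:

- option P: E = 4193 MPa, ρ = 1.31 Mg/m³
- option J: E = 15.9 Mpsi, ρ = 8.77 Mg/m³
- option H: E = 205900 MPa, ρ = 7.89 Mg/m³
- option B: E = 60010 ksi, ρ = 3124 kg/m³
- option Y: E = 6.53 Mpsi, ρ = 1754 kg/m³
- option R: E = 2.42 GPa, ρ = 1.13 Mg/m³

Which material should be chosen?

option B

After converting to SI:
  option P: E = 4.193 GPa, ρ = 1310 kg/m³
  option J: E = 109.6 GPa, ρ = 8770 kg/m³
  option H: E = 205.9 GPa, ρ = 7890 kg/m³
  option B: E = 413.8 GPa, ρ = 3124 kg/m³
  option Y: E = 45.02 GPa, ρ = 1754 kg/m³
  option R: E = 2.420 GPa, ρ = 1130 kg/m³
  option B: M = 6.51×10⁻³
  option Y: M = 3.83×10⁻³
  option H: M = 1.82×10⁻³
  option P: M = 1.56×10⁻³
  option R: M = 1.38×10⁻³
  option J: M = 1.19×10⁻³
The maximum is for option B.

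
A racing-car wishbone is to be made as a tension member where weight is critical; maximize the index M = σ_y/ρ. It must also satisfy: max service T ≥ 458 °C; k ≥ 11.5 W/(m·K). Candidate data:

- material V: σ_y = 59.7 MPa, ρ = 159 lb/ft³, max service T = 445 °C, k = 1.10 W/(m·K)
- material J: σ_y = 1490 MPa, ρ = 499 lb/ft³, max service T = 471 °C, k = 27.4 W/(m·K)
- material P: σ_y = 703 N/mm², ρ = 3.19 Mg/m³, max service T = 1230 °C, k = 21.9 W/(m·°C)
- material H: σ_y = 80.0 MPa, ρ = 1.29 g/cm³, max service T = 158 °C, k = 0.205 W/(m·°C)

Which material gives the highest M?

material P

Screen on constraints: max service T ≥ 458 °C; k ≥ 11.5 W/(m·K). Survivors: material J, material P.
Convert each candidate to consistent units, then evaluate M:
  material J: σ_y = 1490 MPa, ρ = 7993 kg/m³
  material P: σ_y = 703.0 MPa, ρ = 3190 kg/m³
  material P: M = 220 kN·m/kg
  material J: M = 186 kN·m/kg
The maximum is for material P.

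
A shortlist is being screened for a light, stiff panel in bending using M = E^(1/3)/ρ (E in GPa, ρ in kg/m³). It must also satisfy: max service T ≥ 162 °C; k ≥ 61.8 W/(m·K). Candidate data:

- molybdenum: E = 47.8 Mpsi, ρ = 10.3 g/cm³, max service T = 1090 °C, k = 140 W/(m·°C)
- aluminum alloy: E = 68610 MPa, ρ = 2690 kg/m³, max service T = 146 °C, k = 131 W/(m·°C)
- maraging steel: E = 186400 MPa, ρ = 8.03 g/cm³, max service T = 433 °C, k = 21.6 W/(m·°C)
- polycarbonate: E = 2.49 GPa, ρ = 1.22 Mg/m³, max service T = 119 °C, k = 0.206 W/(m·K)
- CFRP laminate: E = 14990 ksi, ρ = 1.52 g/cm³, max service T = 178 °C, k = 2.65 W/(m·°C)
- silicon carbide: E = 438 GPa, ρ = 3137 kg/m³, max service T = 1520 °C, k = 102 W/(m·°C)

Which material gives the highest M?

silicon carbide

Screen on constraints: max service T ≥ 162 °C; k ≥ 61.8 W/(m·K). Survivors: molybdenum, silicon carbide.
Putting every candidate on a common basis:
  molybdenum: E = 329.6 GPa, ρ = 10300 kg/m³
  silicon carbide: E = 438.0 GPa, ρ = 3137 kg/m³
  silicon carbide: M = 2.42×10⁻³
  molybdenum: M = 0.671×10⁻³
The maximum is for silicon carbide.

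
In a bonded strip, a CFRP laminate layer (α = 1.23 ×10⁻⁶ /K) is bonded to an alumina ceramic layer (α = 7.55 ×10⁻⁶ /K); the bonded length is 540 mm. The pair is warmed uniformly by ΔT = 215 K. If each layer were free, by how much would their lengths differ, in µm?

734 µm

Δα = |1.23 − 7.55|×10⁻⁶/K = 6.32×10⁻⁶/K.
ΔL_mismatch = Δα·L·ΔT = 6.32×10⁻⁶ × 540.0 mm × 215.0 K = 734 µm.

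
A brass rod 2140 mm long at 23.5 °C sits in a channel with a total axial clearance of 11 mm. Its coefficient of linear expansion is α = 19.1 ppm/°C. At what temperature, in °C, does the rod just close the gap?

α·L₀·ΔT = 11.0 mm ⇒ ΔT = 11.0 / (19.1×10⁻⁶ × 2140.0) = 269.1 K.
T = 23.5 + 269.1 = 292.6 °C.

293 °C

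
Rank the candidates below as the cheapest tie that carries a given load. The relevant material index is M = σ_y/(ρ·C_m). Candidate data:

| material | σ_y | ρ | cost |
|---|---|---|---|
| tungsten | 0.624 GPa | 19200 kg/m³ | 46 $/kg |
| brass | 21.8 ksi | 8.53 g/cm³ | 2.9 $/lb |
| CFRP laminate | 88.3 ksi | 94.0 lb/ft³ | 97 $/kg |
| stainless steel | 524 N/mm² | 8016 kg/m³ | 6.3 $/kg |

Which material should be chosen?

After converting to SI:
  tungsten: σ_y = 624.0 MPa, ρ = 19200 kg/m³, cost = 46.00 $/kg
  brass: σ_y = 150.3 MPa, ρ = 8530 kg/m³, cost = 6.393 $/kg
  CFRP laminate: σ_y = 608.8 MPa, ρ = 1506 kg/m³, cost = 97.00 $/kg
  stainless steel: σ_y = 524.0 MPa, ρ = 8016 kg/m³, cost = 6.300 $/kg
  stainless steel: M = 10.4 kN·m per $
  CFRP laminate: M = 4.17 kN·m per $
  brass: M = 2.76 kN·m per $
  tungsten: M = 0.707 kN·m per $
Highest index: stainless steel.

stainless steel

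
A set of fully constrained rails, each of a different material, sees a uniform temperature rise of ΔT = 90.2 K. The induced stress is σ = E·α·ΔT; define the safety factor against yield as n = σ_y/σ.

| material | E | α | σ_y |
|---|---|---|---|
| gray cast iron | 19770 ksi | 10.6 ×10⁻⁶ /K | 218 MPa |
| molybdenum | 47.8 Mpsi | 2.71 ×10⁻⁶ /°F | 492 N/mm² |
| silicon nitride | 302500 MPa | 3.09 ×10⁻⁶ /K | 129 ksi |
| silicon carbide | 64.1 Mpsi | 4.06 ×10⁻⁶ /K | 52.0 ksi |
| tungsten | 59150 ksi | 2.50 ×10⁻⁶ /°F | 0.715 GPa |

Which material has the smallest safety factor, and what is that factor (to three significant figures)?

With everything in SI (GPa, ×10⁻⁶/K, MPa):
  gray cast iron: E = 136.3, α = 10.6, σ_y = 218.0 → σ = 130 MPa, n = 1.67
  molybdenum: E = 329.6, α = 4.88, σ_y = 492.0 → σ = 145 MPa, n = 3.39
  silicon nitride: E = 302.5, α = 3.09, σ_y = 889.4 → σ = 84.3 MPa, n = 10.5
  silicon carbide: E = 442.0, α = 4.06, σ_y = 358.5 → σ = 162 MPa, n = 2.22
  tungsten: E = 407.8, α = 4.50, σ_y = 715.0 → σ = 166 MPa, n = 4.32
Smallest n: gray cast iron with n = 1.67.

gray cast iron, n = 1.67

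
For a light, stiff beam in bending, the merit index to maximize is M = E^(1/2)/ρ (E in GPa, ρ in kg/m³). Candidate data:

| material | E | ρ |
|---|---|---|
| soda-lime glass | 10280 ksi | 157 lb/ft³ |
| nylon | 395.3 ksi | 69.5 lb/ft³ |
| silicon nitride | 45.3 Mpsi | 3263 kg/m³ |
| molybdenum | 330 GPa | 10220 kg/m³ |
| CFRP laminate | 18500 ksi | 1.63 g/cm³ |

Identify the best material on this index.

Putting every candidate on a common basis:
  soda-lime glass: E = 70.88 GPa, ρ = 2515 kg/m³
  nylon: E = 2.725 GPa, ρ = 1113 kg/m³
  silicon nitride: E = 312.3 GPa, ρ = 3263 kg/m³
  molybdenum: E = 330.0 GPa, ρ = 10220 kg/m³
  CFRP laminate: E = 127.6 GPa, ρ = 1630 kg/m³
  CFRP laminate: M = 6.93×10⁻³
  silicon nitride: M = 5.42×10⁻³
  soda-lime glass: M = 3.35×10⁻³
  molybdenum: M = 1.78×10⁻³
  nylon: M = 1.48×10⁻³
CFRP laminate ranks first.

CFRP laminate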